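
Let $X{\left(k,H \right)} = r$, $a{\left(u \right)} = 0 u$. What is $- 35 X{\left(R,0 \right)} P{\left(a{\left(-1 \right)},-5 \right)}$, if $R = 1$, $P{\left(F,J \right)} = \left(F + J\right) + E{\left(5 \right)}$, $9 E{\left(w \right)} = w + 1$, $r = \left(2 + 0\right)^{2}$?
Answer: $\frac{1820}{3} \approx 606.67$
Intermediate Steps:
$a{\left(u \right)} = 0$
$r = 4$ ($r = 2^{2} = 4$)
$E{\left(w \right)} = \frac{1}{9} + \frac{w}{9}$ ($E{\left(w \right)} = \frac{w + 1}{9} = \frac{1 + w}{9} = \frac{1}{9} + \frac{w}{9}$)
$P{\left(F,J \right)} = \frac{2}{3} + F + J$ ($P{\left(F,J \right)} = \left(F + J\right) + \left(\frac{1}{9} + \frac{1}{9} \cdot 5\right) = \left(F + J\right) + \left(\frac{1}{9} + \frac{5}{9}\right) = \left(F + J\right) + \frac{2}{3} = \frac{2}{3} + F + J$)
$X{\left(k,H \right)} = 4$
$- 35 X{\left(R,0 \right)} P{\left(a{\left(-1 \right)},-5 \right)} = \left(-35\right) 4 \left(\frac{2}{3} + 0 - 5\right) = \left(-140\right) \left(- \frac{13}{3}\right) = \frac{1820}{3}$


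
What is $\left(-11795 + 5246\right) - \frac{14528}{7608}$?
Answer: $- \frac{6229915}{951} \approx -6550.9$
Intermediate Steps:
$\left(-11795 + 5246\right) - \frac{14528}{7608} = -6549 - \frac{1816}{951} = - \frac{6229915}{951}$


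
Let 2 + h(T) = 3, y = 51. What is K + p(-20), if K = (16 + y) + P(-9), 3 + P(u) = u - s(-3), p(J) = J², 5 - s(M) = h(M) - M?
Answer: 454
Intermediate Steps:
h(T) = 1 (h(T) = -2 + 3 = 1)
s(M) = 4 + M (s(M) = 5 - (1 - M) = 5 + (-1 + M) = 4 + M)
P(u) = -4 + u (P(u) = -3 + (u - (4 - 3)) = -3 + (u - 1*1) = -3 + (u - 1) = -3 + (-1 + u) = -4 + u)
K = 54 (K = (16 + 51) + (-4 - 9) = 67 - 13 = 54)
K + p(-20) = 54 + (-20)² = 54 + 400 = 454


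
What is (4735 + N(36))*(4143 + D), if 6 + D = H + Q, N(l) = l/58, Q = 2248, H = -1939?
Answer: 610582518/29 ≈ 2.1055e+7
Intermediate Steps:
N(l) = l/58 (N(l) = l*(1/58) = l/58)
D = 303 (D = -6 + (-1939 + 2248) = -6 + 309 = 303)
(4735 + N(36))*(4143 + D) = (4735 + (1/58)*36)*(4143 + 303) = (4735 + 18/29)*4446 = (137333/29)*4446 = 610582518/29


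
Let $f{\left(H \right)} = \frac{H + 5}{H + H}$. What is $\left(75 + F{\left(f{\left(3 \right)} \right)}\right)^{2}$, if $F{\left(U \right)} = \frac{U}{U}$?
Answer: $5776$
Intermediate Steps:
$f{\left(H \right)} = \frac{5 + H}{2 H}$
$F{\left(U \right)} = 1$
$\left(75 + F{\left(f{\left(3 \right)} \right)}\right)^{2} = \left(75 + 1\right)^{2} = 76^{2} = 5776$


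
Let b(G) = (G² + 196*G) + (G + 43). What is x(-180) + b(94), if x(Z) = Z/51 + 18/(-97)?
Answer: 45171527/1649 ≈ 27393.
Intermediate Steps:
x(Z) = -18/97 + Z/51 (x(Z) = Z*(1/51) + 18*(-1/97) = Z/51 - 18/97 = -18/97 + Z/51)
b(G) = 43 + G² + 197*G (b(G) = (G² + 196*G) + (43 + G) = 43 + G² + 197*G)
x(-180) + b(94) = (-18/97 + (1/51)*(-180)) + (43 + 94² + 197*94) = (-18/97 - 60/17) + (43 + 8836 + 18518) = -6126/1649 + 27397 = 45171527/1649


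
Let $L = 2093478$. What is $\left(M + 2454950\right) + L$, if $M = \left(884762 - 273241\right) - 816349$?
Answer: $4343600$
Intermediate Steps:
$M = -204828$ ($M = 611521 - 816349 = -204828$)
$\left(M + 2454950\right) + L = \left(-204828 + 2454950\right) + 2093478 = 2250122 + 2093478 = 4343600$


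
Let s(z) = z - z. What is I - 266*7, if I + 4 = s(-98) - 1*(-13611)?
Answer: 11745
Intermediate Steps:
s(z) = 0
I = 13607 (I = -4 + (0 - 1*(-13611)) = -4 + (0 + 13611) = -4 + 13611 = 13607)
I - 266*7 = 13607 - 266*7 = 13607 - 19*98 = 13607 - 1862 = 11745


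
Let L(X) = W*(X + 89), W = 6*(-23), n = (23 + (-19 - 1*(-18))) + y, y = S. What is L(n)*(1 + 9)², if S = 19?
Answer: -1794000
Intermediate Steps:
y = 19
n = 41 (n = (23 + (-19 - 1*(-18))) + 19 = (23 + (-19 + 18)) + 19 = (23 - 1) + 19 = 22 + 19 = 41)
W = -138
L(X) = -12282 - 138*X (L(X) = -138*(X + 89) = -138*(89 + X) = -12282 - 138*X)
L(n)*(1 + 9)² = (-12282 - 138*41)*(1 + 9)² = (-12282 - 5658)*10² = -17940*100 = -1794000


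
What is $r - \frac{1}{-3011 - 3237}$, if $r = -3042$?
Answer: $- \frac{19006415}{6248} \approx -3042.0$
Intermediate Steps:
$r - \frac{1}{-3011 - 3237} = -3042 - \frac{1}{-3011 - 3237} = -3042 - \frac{1}{-6248} = -3042 - - \frac{1}{6248} = -3042 + \frac{1}{6248} = - \frac{19006415}{6248}$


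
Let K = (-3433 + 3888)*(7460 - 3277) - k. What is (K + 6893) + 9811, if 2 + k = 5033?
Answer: 1914938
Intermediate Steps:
k = 5031 (k = -2 + 5033 = 5031)
K = 1898234 (K = (-3433 + 3888)*(7460 - 3277) - 1*5031 = 455*4183 - 5031 = 1903265 - 5031 = 1898234)
(K + 6893) + 9811 = (1898234 + 6893) + 9811 = 1905127 + 9811 = 1914938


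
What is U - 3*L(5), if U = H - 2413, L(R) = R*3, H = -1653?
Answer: -4111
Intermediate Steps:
L(R) = 3*R
U = -4066 (U = -1653 - 2413 = -4066)
U - 3*L(5) = -4066 - 9*5 = -4066 - 3*15 = -4066 - 45 = -4111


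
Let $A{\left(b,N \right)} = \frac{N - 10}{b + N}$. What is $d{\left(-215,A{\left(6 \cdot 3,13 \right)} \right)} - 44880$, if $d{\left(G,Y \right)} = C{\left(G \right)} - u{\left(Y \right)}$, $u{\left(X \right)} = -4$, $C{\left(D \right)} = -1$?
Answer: $-44877$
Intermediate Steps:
$A{\left(b,N \right)} = \frac{-10 + N}{N + b}$
$d{\left(G,Y \right)} = 3$ ($d{\left(G,Y \right)} = -1 - -4 = -1 + 4 = 3$)
$d{\left(-215,A{\left(6 \cdot 3,13 \right)} \right)} - 44880 = 3 - 44880 = -44877$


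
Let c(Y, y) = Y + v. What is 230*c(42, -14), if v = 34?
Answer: 17480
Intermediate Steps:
c(Y, y) = 34 + Y (c(Y, y) = Y + 34 = 34 + Y)
230*c(42, -14) = 230*(34 + 42) = 230*76 = 17480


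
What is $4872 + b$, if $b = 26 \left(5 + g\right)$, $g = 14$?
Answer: $5366$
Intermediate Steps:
$b = 494$ ($b = 26 \left(5 + 14\right) = 26 \cdot 19 = 494$)
$4872 + b = 4872 + 494 = 5366$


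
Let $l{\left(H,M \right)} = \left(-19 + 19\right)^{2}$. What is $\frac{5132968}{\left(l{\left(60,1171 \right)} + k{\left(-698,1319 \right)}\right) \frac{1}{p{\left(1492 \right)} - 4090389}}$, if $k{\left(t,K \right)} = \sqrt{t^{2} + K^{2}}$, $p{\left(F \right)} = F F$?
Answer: $- \frac{1913904113320 \sqrt{2226965}}{445393} \approx -6.4126 \cdot 10^{9}$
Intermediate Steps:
$l{\left(H,M \right)} = 0$ ($l{\left(H,M \right)} = 0^{2} = 0$)
$p{\left(F \right)} = F^{2}$
$k{\left(t,K \right)} = \sqrt{K^{2} + t^{2}}$
$\frac{5132968}{\left(l{\left(60,1171 \right)} + k{\left(-698,1319 \right)}\right) \frac{1}{p{\left(1492 \right)} - 4090389}} = \frac{5132968}{\left(0 + \sqrt{1319^{2} + \left(-698\right)^{2}}\right) \frac{1}{1492^{2} - 4090389}} = \frac{5132968}{\left(0 + \sqrt{1739761 + 487204}\right) \frac{1}{2226064 - 4090389}} = \frac{5132968}{\left(0 + \sqrt{2226965}\right) \frac{1}{-1864325}} = \frac{5132968}{\sqrt{2226965} \left(- \frac{1}{1864325}\right)} = \frac{5132968}{\left(- \frac{1}{1864325}\right) \sqrt{2226965}} = 5132968 \left(- \frac{372865 \sqrt{2226965}}{445393}\right) = - \frac{1913904113320 \sqrt{2226965}}{445393}$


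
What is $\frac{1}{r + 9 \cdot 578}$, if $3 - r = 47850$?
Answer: $- \frac{1}{42645} \approx -2.3449 \cdot 10^{-5}$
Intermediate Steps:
$r = -47847$ ($r = 3 - 47850 = -47847$)
$\frac{1}{r + 9 \cdot 578} = \frac{1}{-47847 + 9 \cdot 578} = \frac{1}{-47847 + 5202} = \frac{1}{-42645} = - \frac{1}{42645}$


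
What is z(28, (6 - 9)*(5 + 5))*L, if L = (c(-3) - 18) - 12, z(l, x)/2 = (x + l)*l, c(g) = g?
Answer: 3696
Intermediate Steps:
z(l, x) = 2*l*(l + x) (z(l, x) = 2*((x + l)*l) = 2*((l + x)*l) = 2*(l*(l + x)) = 2*l*(l + x))
L = -33 (L = (-3 - 18) - 12 = -21 - 12 = -33)
z(28, (6 - 9)*(5 + 5))*L = (2*28*(28 + (6 - 9)*(5 + 5)))*(-33) = (2*28*(28 - 3*10))*(-33) = (2*28*(28 - 30))*(-33) = (2*28*(-2))*(-33) = -112*(-33) = 3696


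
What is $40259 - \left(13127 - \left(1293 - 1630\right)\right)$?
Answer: $26795$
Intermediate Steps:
$40259 - \left(13127 - \left(1293 - 1630\right)\right) = 40259 - \left(13127 - -337\right) = 40259 - \left(13127 + 337\right) = 40259 - 13464 = 26795$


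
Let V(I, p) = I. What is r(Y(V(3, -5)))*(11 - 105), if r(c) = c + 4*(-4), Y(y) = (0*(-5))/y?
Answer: 1504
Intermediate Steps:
Y(y) = 0 (Y(y) = 0/y = 0)
r(c) = -16 + c (r(c) = c - 16 = -16 + c)
r(Y(V(3, -5)))*(11 - 105) = (-16 + 0)*(11 - 105) = -16*(-94) = 1504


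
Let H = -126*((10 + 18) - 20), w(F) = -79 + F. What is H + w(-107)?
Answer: -1194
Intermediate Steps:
H = -1008 (H = -126*(28 - 20) = -126*8 = -1008)
H + w(-107) = -1008 + (-79 - 107) = -1008 - 186 = -1194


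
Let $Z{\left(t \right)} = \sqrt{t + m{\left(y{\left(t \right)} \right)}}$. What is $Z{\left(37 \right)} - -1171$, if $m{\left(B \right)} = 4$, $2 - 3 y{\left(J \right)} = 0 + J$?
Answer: $1171 + \sqrt{41} \approx 1177.4$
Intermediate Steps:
$y{\left(J \right)} = \frac{2}{3} - \frac{J}{3}$ ($y{\left(J \right)} = \frac{2}{3} - \frac{0 + J}{3} = \frac{2}{3} - \frac{J}{3}$)
$Z{\left(t \right)} = \sqrt{4 + t}$ ($Z{\left(t \right)} = \sqrt{t + 4} = \sqrt{4 + t}$)
$Z{\left(37 \right)} - -1171 = \sqrt{4 + 37} - -1171 = \sqrt{41} + 1171 = 1171 + \sqrt{41}$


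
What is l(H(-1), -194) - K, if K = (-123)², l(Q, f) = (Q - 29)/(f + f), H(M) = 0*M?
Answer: -5870023/388 ≈ -15129.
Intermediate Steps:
H(M) = 0
l(Q, f) = (-29 + Q)/(2*f) (l(Q, f) = (-29 + Q)/((2*f)) = (-29 + Q)*(1/(2*f)) = (-29 + Q)/(2*f))
K = 15129
l(H(-1), -194) - K = (½)*(-29 + 0)/(-194) - 1*15129 = (½)*(-1/194)*(-29) - 15129 = 29/388 - 15129 = -5870023/388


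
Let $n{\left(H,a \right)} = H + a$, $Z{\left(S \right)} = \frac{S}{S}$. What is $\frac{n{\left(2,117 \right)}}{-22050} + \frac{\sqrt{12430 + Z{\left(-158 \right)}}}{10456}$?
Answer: $- \frac{17}{3150} + \frac{\sqrt{12431}}{10456} \approx 0.0052664$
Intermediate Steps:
$Z{\left(S \right)} = 1$
$\frac{n{\left(2,117 \right)}}{-22050} + \frac{\sqrt{12430 + Z{\left(-158 \right)}}}{10456} = \frac{2 + 117}{-22050} + \frac{\sqrt{12430 + 1}}{10456} = 119 \left(- \frac{1}{22050}\right) + \sqrt{12431} \cdot \frac{1}{10456} = - \frac{17}{3150} + \frac{\sqrt{12431}}{10456}$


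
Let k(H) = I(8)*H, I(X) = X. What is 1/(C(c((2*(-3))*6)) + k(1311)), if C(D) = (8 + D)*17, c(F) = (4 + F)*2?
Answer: 1/9536 ≈ 0.00010487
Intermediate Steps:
c(F) = 8 + 2*F
k(H) = 8*H
C(D) = 136 + 17*D
1/(C(c((2*(-3))*6)) + k(1311)) = 1/((136 + 17*(8 + 2*((2*(-3))*6))) + 8*1311) = 1/((136 + 17*(8 + 2*(-6*6))) + 10488) = 1/((136 + 17*(8 + 2*(-36))) + 10488) = 1/((136 + 17*(8 - 72)) + 10488) = 1/((136 + 17*(-64)) + 10488) = 1/((136 - 1088) + 10488) = 1/(-952 + 10488) = 1/9536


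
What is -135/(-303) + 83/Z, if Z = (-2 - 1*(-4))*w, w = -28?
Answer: -5863/5656 ≈ -1.0366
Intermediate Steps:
Z = -56 (Z = (-2 - 1*(-4))*(-28) = (-2 + 4)*(-28) = 2*(-28) = -56)
-135/(-303) + 83/Z = -135/(-303) + 83/(-56) = -135*(-1/303) + 83*(-1/56) = 45/101 - 83/56 = -5863/5656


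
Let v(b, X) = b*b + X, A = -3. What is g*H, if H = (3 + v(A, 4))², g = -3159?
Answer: -808704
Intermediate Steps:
v(b, X) = X + b² (v(b, X) = b² + X = X + b²)
H = 256 (H = (3 + (4 + (-3)²))² = (3 + (4 + 9))² = (3 + 13)² = 16² = 256)
g*H = -3159*256 = -808704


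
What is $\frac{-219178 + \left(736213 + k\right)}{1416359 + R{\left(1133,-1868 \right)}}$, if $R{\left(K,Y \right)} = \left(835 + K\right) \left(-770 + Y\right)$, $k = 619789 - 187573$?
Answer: $- \frac{949251}{3775225} \approx -0.25144$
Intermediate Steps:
$k = 432216$ ($k = 619789 - 187573 = 432216$)
$R{\left(K,Y \right)} = \left(-770 + Y\right) \left(835 + K\right)$
$\frac{-219178 + \left(736213 + k\right)}{1416359 + R{\left(1133,-1868 \right)}} = \frac{-219178 + \left(736213 + 432216\right)}{1416359 + \left(-642950 - 872410 + 835 \left(-1868\right) + 1133 \left(-1868\right)\right)} = \frac{-219178 + 1168429}{1416359 - 5191584} = \frac{949251}{1416359 - 5191584} = \frac{949251}{-3775225} = 949251 \left(- \frac{1}{3775225}\right) = - \frac{949251}{3775225}$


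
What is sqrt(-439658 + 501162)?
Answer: 248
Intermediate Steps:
sqrt(-439658 + 501162) = sqrt(61504) = 248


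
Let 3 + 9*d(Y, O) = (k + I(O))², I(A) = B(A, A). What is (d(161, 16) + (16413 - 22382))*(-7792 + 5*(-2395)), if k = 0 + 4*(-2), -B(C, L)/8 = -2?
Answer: 353565740/3 ≈ 1.1786e+8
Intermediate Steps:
B(C, L) = 16 (B(C, L) = -8*(-2) = 16)
I(A) = 16
k = -8 (k = 0 - 8 = -8)
d(Y, O) = 61/9 (d(Y, O) = -⅓ + (-8 + 16)²/9 = -⅓ + (⅑)*8² = -⅓ + (⅑)*64 = -⅓ + 64/9 = 61/9)
(d(161, 16) + (16413 - 22382))*(-7792 + 5*(-2395)) = (61/9 + (16413 - 22382))*(-7792 + 5*(-2395)) = (61/9 - 5969)*(-7792 - 11975) = -53660/9*(-19767) = 353565740/3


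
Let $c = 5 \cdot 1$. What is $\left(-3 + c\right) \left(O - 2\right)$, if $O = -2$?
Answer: $-8$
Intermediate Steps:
$c = 5$
$\left(-3 + c\right) \left(O - 2\right) = \left(-3 + 5\right) \left(-2 - 2\right) = 2 \left(-2 - 2\right) = 2 \left(-4\right) = -8$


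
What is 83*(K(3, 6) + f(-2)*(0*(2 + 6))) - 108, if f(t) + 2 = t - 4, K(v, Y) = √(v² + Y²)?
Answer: -108 + 249*√5 ≈ 448.78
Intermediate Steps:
K(v, Y) = √(Y² + v²)
f(t) = -6 + t (f(t) = -2 + (t - 4) = -2 + (-4 + t) = -6 + t)
83*(K(3, 6) + f(-2)*(0*(2 + 6))) - 108 = 83*(√(6² + 3²) + (-6 - 2)*(0*(2 + 6))) - 108 = 83*(√(36 + 9) - 0*8) - 108 = 83*(√45 - 8*0) - 108 = 83*(3*√5 + 0) - 108 = 83*(3*√5) - 108 = 249*√5 - 108 = -108 + 249*√5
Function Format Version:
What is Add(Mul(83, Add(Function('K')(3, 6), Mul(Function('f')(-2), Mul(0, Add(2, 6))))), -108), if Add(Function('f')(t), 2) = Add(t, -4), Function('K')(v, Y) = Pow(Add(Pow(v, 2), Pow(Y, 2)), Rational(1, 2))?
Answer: Add(-108, Mul(249, Pow(5, Rational(1, 2)))) ≈ 448.78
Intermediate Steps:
Function('K')(v, Y) = Pow(Add(Pow(Y, 2), Pow(v, 2)), Rational(1, 2))
Function('f')(t) = Add(-6, t) (Function('f')(t) = Add(-2, Add(t, -4)) = Add(-2, Add(-4, t)) = Add(-6, t))
Add(Mul(83, Add(Function('K')(3, 6), Mul(Function('f')(-2), Mul(0, Add(2, 6))))), -108) = Add(Mul(83, Add(Pow(Add(Pow(6, 2), Pow(3, 2)), Rational(1, 2)), Mul(Add(-6, -2), Mul(0, Add(2, 6))))), -108) = Add(Mul(83, Add(Pow(Add(36, 9), Rational(1, 2)), Mul(-8, Mul(0, 8)))), -108) = Add(Mul(83, Add(Pow(45, Rational(1, 2)), Mul(-8, 0))), -108) = Add(Mul(83, Add(Mul(3, Pow(5, Rational(1, 2))), 0)), -108) = Add(Mul(83, Mul(3, Pow(5, Rational(1, 2)))), -108) = Add(Mul(249, Pow(5, Rational(1, 2))), -108) = Add(-108, Mul(249, Pow(5, Rational(1, 2))))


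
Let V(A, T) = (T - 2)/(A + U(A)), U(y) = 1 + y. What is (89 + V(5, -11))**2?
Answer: 933156/121 ≈ 7712.0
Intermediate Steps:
V(A, T) = (-2 + T)/(1 + 2*A) (V(A, T) = (T - 2)/(A + (1 + A)) = (-2 + T)/(1 + 2*A))
(89 + V(5, -11))**2 = (89 + (-2 - 11)/(1 + 2*5))**2 = (89 - 13/(1 + 10))**2 = (89 - 13/11)**2 = (966/11)**2 = 933156/121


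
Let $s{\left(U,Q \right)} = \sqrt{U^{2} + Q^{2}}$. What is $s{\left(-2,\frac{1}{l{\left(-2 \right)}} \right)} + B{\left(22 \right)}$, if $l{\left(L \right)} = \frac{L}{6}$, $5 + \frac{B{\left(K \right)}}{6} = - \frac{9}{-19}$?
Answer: $- \frac{516}{19} + \sqrt{13} \approx -23.552$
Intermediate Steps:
$B{\left(K \right)} = - \frac{516}{19}$ ($B{\left(K \right)} = -30 + 6 \left(- \frac{9}{-19}\right) = -30 + 6 \left(\left(-9\right) \left(- \frac{1}{19}\right)\right) = -30 + 6 \cdot \frac{9}{19} = -30 + \frac{54}{19} = - \frac{516}{19}$)
$l{\left(L \right)} = \frac{L}{6}$ ($l{\left(L \right)} = L \frac{1}{6} = \frac{L}{6}$)
$s{\left(U,Q \right)} = \sqrt{Q^{2} + U^{2}}$
$s{\left(-2,\frac{1}{l{\left(-2 \right)}} \right)} + B{\left(22 \right)} = \sqrt{\left(\frac{1}{\frac{1}{6} \left(-2\right)}\right)^{2} + \left(-2\right)^{2}} - \frac{516}{19} = \sqrt{\left(\frac{1}{- \frac{1}{3}}\right)^{2} + 4} - \frac{516}{19} = \sqrt{\left(-3\right)^{2} + 4} - \frac{516}{19} = \sqrt{9 + 4} - \frac{516}{19} = \sqrt{13} - \frac{516}{19} = - \frac{516}{19} + \sqrt{13}$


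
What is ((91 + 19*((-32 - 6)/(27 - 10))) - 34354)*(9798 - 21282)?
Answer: 6697388412/17 ≈ 3.9396e+8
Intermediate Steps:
((91 + 19*((-32 - 6)/(27 - 10))) - 34354)*(9798 - 21282) = ((91 + 19*(-38/17)) - 34354)*(-11484) = ((91 - 722/17) - 34354)*(-11484) = (825/17 - 34354)*(-11484) = -583193/17*(-11484) = 6697388412/17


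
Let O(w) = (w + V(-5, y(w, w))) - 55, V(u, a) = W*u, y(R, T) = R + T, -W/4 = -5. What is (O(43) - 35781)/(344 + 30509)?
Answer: -35893/30853 ≈ -1.1634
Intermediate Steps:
W = 20 (W = -4*(-5) = 20)
V(u, a) = 20*u
O(w) = -155 + w (O(w) = (w + 20*(-5)) - 55 = (w - 100) - 55 = (-100 + w) - 55 = -155 + w)
(O(43) - 35781)/(344 + 30509) = ((-155 + 43) - 35781)/(344 + 30509) = (-112 - 35781)/30853 = -35893*1/30853 = -35893/30853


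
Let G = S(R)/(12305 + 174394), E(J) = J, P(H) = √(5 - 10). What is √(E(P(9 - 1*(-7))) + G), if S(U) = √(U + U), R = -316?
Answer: √186699*√I*√(2*√158 + 186699*√5)/186699 ≈ 1.0574 + 1.0574*I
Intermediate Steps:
P(H) = I*√5 (P(H) = √(-5) = I*√5)
S(U) = √2*√U (S(U) = √(2*U) = √2*√U)
G = 2*I*√158/186699 (G = (√2*√(-316))/(12305 + 174394) = (√2*(2*I*√79))/186699 = (2*I*√158)*(1/186699) = 2*I*√158/186699 ≈ 0.00013465*I)
√(E(P(9 - 1*(-7))) + G) = √(I*√5 + 2*I*√158/186699)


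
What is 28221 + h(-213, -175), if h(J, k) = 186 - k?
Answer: 28582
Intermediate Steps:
28221 + h(-213, -175) = 28221 + (186 - 1*(-175)) = 28221 + (186 + 175) = 28221 + 361 = 28582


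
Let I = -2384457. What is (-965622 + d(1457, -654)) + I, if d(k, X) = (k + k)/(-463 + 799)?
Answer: -562811815/168 ≈ -3.3501e+6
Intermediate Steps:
d(k, X) = k/168 (d(k, X) = (2*k)/336 = (2*k)*(1/336) = k/168)
(-965622 + d(1457, -654)) + I = (-965622 + (1/168)*1457) - 2384457 = (-965622 + 1457/168) - 2384457 = -162223039/168 - 2384457 = -562811815/168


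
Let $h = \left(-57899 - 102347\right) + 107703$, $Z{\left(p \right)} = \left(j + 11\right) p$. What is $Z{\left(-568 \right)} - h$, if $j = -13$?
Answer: $53679$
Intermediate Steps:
$Z{\left(p \right)} = - 2 p$ ($Z{\left(p \right)} = \left(-13 + 11\right) p = - 2 p$)
$h = -52543$ ($h = -160246 + 107703 = -52543$)
$Z{\left(-568 \right)} - h = \left(-2\right) \left(-568\right) - -52543 = 1136 + 52543 = 53679$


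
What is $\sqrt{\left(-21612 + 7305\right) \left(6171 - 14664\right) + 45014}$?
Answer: $\sqrt{121554365} \approx 11025.0$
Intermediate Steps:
$\sqrt{\left(-21612 + 7305\right) \left(6171 - 14664\right) + 45014} = \sqrt{\left(-14307\right) \left(-8493\right) + 45014} = \sqrt{121509351 + 45014} = \sqrt{121554365}$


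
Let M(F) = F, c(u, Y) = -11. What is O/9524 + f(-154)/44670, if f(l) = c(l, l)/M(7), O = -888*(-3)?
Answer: 208225349/744514890 ≈ 0.27968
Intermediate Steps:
O = 2664
f(l) = -11/7
O/9524 + f(-154)/44670 = 2664/9524 - 11/7/44670 = 2664*(1/9524) - 11/7*1/44670 = 666/2381 - 11/312690 = 208225349/744514890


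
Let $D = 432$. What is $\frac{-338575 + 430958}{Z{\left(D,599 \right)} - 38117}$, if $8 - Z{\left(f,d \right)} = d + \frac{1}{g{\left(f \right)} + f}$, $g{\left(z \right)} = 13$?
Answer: $- \frac{41110435}{17225061} \approx -2.3867$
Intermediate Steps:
$Z{\left(f,d \right)} = 8 - d - \frac{1}{13 + f}$ ($Z{\left(f,d \right)} = 8 - \left(d + \frac{1}{13 + f}\right) = 8 - d - \frac{1}{13 + f}$)
$\frac{-338575 + 430958}{Z{\left(D,599 \right)} - 38117} = \frac{-338575 + 430958}{\frac{103 - 7787 + 8 \cdot 432 - 599 \cdot 432}{13 + 432} - 38117} = \frac{92383}{\frac{103 - 7787 + 3456 - 258768}{445} - 38117} = \frac{92383}{\frac{1}{445} \left(-262996\right) - 38117} = \frac{92383}{- \frac{262996}{445} - 38117} = \frac{92383}{- \frac{17225061}{445}} = 92383 \left(- \frac{445}{17225061}\right) = - \frac{41110435}{17225061}$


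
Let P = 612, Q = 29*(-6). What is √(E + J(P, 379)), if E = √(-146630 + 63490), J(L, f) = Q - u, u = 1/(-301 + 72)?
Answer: √(-9124505 + 104882*I*√20785)/229 ≈ 9.0215 + 15.981*I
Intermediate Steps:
u = -1/229 (u = 1/(-229) = -1/229 ≈ -0.0043668)
Q = -174
J(L, f) = -39845/229 (J(L, f) = -174 - 1*(-1/229) = -174 + 1/229 = -39845/229)
E = 2*I*√20785 (E = √(-83140) = 2*I*√20785 ≈ 288.34*I)
√(E + J(P, 379)) = √(2*I*√20785 - 39845/229) = √(-39845/229 + 2*I*√20785)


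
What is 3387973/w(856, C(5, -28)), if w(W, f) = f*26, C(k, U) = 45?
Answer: 3387973/1170 ≈ 2895.7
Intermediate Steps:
w(W, f) = 26*f
3387973/w(856, C(5, -28)) = 3387973/((26*45)) = 3387973/1170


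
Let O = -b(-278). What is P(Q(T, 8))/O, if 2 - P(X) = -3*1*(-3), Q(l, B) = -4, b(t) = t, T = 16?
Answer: -7/278 ≈ -0.025180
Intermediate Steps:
P(X) = -7 (P(X) = 2 - (-3*1)*(-3) = 2 - (-3)*(-3) = 2 - 1*9 = 2 - 9 = -7)
O = 278 (O = -1*(-278) = 278)
P(Q(T, 8))/O = -7/278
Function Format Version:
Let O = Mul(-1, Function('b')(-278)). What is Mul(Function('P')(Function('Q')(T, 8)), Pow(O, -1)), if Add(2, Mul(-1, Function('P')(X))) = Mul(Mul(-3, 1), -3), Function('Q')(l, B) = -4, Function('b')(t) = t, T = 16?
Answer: Rational(-7, 278) ≈ -0.025180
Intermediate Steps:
Function('P')(X) = -7 (Function('P')(X) = Add(2, Mul(-1, Mul(Mul(-3, 1), -3))) = Add(2, Mul(-1, Mul(-3, -3))) = Add(2, Mul(-1, 9)) = Add(2, -9) = -7)
O = 278 (O = Mul(-1, -278) = 278)
Mul(Function('P')(Function('Q')(T, 8)), Pow(O, -1)) = Mul(-7, Pow(278, -1)) = Mul(-7, Rational(1, 278)) = Rational(-7, 278)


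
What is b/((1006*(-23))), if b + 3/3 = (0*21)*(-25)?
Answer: 1/23138 ≈ 4.3219e-5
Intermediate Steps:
b = -1 (b = -1 + (0*21)*(-25) = -1 + 0*(-25) = -1 + 0 = -1)
b/((1006*(-23))) = -1/(1006*(-23)) = -1/(-23138) = -1*(-1/23138) = 1/23138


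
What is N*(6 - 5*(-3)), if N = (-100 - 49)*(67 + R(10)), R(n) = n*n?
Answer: -522543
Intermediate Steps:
R(n) = n²
N = -24883 (N = (-100 - 49)*(67 + 10²) = -149*(67 + 100) = -149*167 = -24883)
N*(6 - 5*(-3)) = -24883*(6 - 5*(-3)) = -24883*(6 + 15) = -24883*21 = -522543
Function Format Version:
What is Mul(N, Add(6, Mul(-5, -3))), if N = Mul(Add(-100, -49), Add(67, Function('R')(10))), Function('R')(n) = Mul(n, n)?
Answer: -522543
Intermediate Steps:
Function('R')(n) = Pow(n, 2)
N = -24883 (N = Mul(Add(-100, -49), Add(67, Pow(10, 2))) = Mul(-149, Add(67, 100)) = Mul(-149, 167) = -24883)
Mul(N, Add(6, Mul(-5, -3))) = Mul(-24883, Add(6, Mul(-5, -3))) = Mul(-24883, Add(6, 15)) = Mul(-24883, 21) = -522543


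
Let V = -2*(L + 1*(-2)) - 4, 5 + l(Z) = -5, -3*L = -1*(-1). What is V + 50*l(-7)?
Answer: -1498/3 ≈ -499.33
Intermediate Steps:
L = -⅓ (L = -(-1)*(-1)/3 = -⅓*1 = -⅓ ≈ -0.33333)
l(Z) = -10 (l(Z) = -5 - 5 = -10)
V = ⅔ (V = -2*(-⅓ + 1*(-2)) - 4 = -2*(-⅓ - 2) - 4 = -2*(-7/3) - 4 = 14/3 - 4 = ⅔ ≈ 0.66667)
V + 50*l(-7) = ⅔ + 50*(-10) = ⅔ - 500 = -1498/3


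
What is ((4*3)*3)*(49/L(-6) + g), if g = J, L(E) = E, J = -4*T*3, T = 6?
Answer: -2886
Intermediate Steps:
J = -72 (J = -4*6*3 = -24*3 = -72)
g = -72
((4*3)*3)*(49/L(-6) + g) = ((4*3)*3)*(49/(-6) - 72) = (12*3)*(49*(-⅙) - 72) = 36*(-49/6 - 72) = 36*(-481/6) = -2886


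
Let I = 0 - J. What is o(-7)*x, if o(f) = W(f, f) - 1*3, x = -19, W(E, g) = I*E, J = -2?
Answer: 323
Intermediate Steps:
I = 2 (I = 0 - 1*(-2) = 0 + 2 = 2)
W(E, g) = 2*E
o(f) = -3 + 2*f (o(f) = 2*f - 1*3 = 2*f - 3 = -3 + 2*f)
o(-7)*x = (-3 + 2*(-7))*(-19) = (-3 - 14)*(-19) = -17*(-19) = 323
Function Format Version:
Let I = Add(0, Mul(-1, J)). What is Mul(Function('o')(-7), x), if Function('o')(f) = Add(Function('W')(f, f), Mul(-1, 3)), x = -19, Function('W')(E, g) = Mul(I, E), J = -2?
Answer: 323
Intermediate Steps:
I = 2 (I = Add(0, Mul(-1, -2)) = Add(0, 2) = 2)
Function('W')(E, g) = Mul(2, E)
Function('o')(f) = Add(-3, Mul(2, f)) (Function('o')(f) = Add(Mul(2, f), Mul(-1, 3)) = Add(Mul(2, f), -3) = Add(-3, Mul(2, f)))
Mul(Function('o')(-7), x) = Mul(Add(-3, Mul(2, -7)), -19) = Mul(Add(-3, -14), -19) = Mul(-17, -19) = 323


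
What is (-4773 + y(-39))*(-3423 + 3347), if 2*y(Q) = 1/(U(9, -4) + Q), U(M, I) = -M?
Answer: 8705971/24 ≈ 3.6275e+5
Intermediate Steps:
y(Q) = 1/(2*(-9 + Q)) (y(Q) = 1/(2*(-1*9 + Q)) = 1/(2*(-9 + Q)))
(-4773 + y(-39))*(-3423 + 3347) = (-4773 + 1/(2*(-9 - 39)))*(-3423 + 3347) = (-4773 + (½)/(-48))*(-76) = (-4773 + (½)*(-1/48))*(-76) = (-4773 - 1/96)*(-76) = -458209/96*(-76) = 8705971/24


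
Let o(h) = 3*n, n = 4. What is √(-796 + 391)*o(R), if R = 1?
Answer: 108*I*√5 ≈ 241.5*I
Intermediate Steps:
o(h) = 12 (o(h) = 3*4 = 12)
√(-796 + 391)*o(R) = √(-796 + 391)*12 = √(-405)*12 = (9*I*√5)*12 = 108*I*√5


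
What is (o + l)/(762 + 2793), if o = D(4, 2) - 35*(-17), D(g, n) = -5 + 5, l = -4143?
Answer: -3548/3555 ≈ -0.99803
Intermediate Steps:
D(g, n) = 0
o = 595 (o = 0 - 35*(-17) = 0 + 595 = 595)
(o + l)/(762 + 2793) = (595 - 4143)/(762 + 2793) = -3548/3555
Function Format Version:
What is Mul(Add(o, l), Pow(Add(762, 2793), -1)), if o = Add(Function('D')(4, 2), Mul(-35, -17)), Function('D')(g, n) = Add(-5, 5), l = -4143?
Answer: Rational(-3548, 3555) ≈ -0.99803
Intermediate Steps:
Function('D')(g, n) = 0
o = 595 (o = Add(0, Mul(-35, -17)) = Add(0, 595) = 595)
Mul(Add(o, l), Pow(Add(762, 2793), -1)) = Mul(Add(595, -4143), Pow(Add(762, 2793), -1)) = Mul(-3548, Pow(3555, -1)) = Mul(-3548, Rational(1, 3555)) = Rational(-3548, 3555)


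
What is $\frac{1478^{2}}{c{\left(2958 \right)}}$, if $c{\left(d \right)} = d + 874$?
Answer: $\frac{546121}{958} \approx 570.06$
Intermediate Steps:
$c{\left(d \right)} = 874 + d$
$\frac{1478^{2}}{c{\left(2958 \right)}} = \frac{1478^{2}}{874 + 2958} = \frac{2184484}{3832} = 2184484 \cdot \frac{1}{3832} = \frac{546121}{958}$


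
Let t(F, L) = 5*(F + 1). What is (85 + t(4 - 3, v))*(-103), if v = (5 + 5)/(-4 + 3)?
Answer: -9785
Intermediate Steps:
v = -10 (v = 10/(-1) = 10*(-1) = -10)
t(F, L) = 5 + 5*F (t(F, L) = 5*(1 + F) = 5 + 5*F)
(85 + t(4 - 3, v))*(-103) = (85 + (5 + 5*(4 - 3)))*(-103) = (85 + (5 + 5*1))*(-103) = (85 + (5 + 5))*(-103) = (85 + 10)*(-103) = 95*(-103) = -9785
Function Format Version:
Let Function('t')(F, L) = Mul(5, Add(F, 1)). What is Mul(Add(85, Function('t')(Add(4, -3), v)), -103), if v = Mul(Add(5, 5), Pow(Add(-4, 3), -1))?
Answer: -9785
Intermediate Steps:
v = -10 (v = Mul(10, Pow(-1, -1)) = Mul(10, -1) = -10)
Function('t')(F, L) = Add(5, Mul(5, F)) (Function('t')(F, L) = Mul(5, Add(1, F)) = Add(5, Mul(5, F)))
Mul(Add(85, Function('t')(Add(4, -3), v)), -103) = Mul(Add(85, Add(5, Mul(5, Add(4, -3)))), -103) = Mul(Add(85, Add(5, Mul(5, 1))), -103) = Mul(Add(85, Add(5, 5)), -103) = Mul(Add(85, 10), -103) = Mul(95, -103) = -9785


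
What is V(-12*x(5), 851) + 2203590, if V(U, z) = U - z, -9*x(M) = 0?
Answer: 2202739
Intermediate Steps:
x(M) = 0 (x(M) = -1/9*0 = 0)
V(-12*x(5), 851) + 2203590 = (-12*0 - 1*851) + 2203590 = (0 - 851) + 2203590 = -851 + 2203590 = 2202739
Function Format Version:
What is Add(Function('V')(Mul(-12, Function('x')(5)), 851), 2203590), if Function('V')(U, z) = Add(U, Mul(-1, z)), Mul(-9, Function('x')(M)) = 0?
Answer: 2202739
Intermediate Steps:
Function('x')(M) = 0 (Function('x')(M) = Mul(Rational(-1, 9), 0) = 0)
Add(Function('V')(Mul(-12, Function('x')(5)), 851), 2203590) = Add(Add(Mul(-12, 0), Mul(-1, 851)), 2203590) = Add(Add(0, -851), 2203590) = Add(-851, 2203590) = 2202739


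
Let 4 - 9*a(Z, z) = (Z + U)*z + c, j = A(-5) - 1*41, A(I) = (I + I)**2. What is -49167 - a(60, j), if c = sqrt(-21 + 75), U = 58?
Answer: -435545/9 + sqrt(6)/3 ≈ -48393.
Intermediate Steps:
c = 3*sqrt(6) (c = sqrt(54) = 3*sqrt(6) ≈ 7.3485)
A(I) = 4*I**2 (A(I) = (2*I)**2 = 4*I**2)
j = 59 (j = 4*(-5)**2 - 1*41 = 4*25 - 41 = 100 - 41 = 59)
a(Z, z) = 4/9 - sqrt(6)/3 - z*(58 + Z)/9 (a(Z, z) = 4/9 - ((Z + 58)*z + 3*sqrt(6))/9 = 4/9 - ((58 + Z)*z + 3*sqrt(6))/9 = 4/9 - (z*(58 + Z) + 3*sqrt(6))/9 = 4/9 - (3*sqrt(6) + z*(58 + Z))/9 = 4/9 + (-sqrt(6)/3 - z*(58 + Z)/9) = 4/9 - sqrt(6)/3 - z*(58 + Z)/9)
-49167 - a(60, j) = -49167 - (4/9 - 58/9*59 - sqrt(6)/3 - 1/9*60*59) = -49167 - (4/9 - 3422/9 - sqrt(6)/3 - 1180/3) = -49167 - (-6958/9 - sqrt(6)/3) = -49167 + (6958/9 + sqrt(6)/3) = -435545/9 + sqrt(6)/3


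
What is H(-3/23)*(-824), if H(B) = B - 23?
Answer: 438368/23 ≈ 19059.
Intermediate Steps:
H(B) = -23 + B
H(-3/23)*(-824) = (-23 - 3/23)*(-824) = -532/23*(-824) = 438368/23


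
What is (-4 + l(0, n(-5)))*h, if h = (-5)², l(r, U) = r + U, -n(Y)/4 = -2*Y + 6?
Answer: -1700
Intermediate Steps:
n(Y) = -24 + 8*Y (n(Y) = -4*(-2*Y + 6) = -4*(6 - 2*Y) = -24 + 8*Y)
l(r, U) = U + r
h = 25
(-4 + l(0, n(-5)))*h = (-4 + ((-24 + 8*(-5)) + 0))*25 = (-4 + ((-24 - 40) + 0))*25 = (-4 + (-64 + 0))*25 = (-4 - 64)*25 = -68*25 = -1700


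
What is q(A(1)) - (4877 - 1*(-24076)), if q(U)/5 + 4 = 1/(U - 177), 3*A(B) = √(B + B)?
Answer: -8169206072/281959 - 15*√2/281959 ≈ -28973.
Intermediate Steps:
A(B) = √2*√B/3 (A(B) = √(B + B)/3 = √(2*B)/3 = (√2*√B)/3 = √2*√B/3)
q(U) = -20 + 5/(-177 + U) (q(U) = -20 + 5/(U - 177) = -20 + 5/(-177 + U))
q(A(1)) - (4877 - 1*(-24076)) = 5*(709 - 4*√2*√1/3)/(-177 + √2*√1/3) - (4877 - 1*(-24076)) = 5*(709 - 4*√2/3)/(-177 + (⅓)*√2*1) - (4877 + 24076) = 5*(709 - 4*√2/3)/(-177 + √2/3) - 1*28953 = 5*(709 - 4*√2/3)/(-177 + √2/3) - 28953 = -28953 + 5*(709 - 4*√2/3)/(-177 + √2/3)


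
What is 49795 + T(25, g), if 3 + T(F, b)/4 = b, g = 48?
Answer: 49975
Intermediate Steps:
T(F, b) = -12 + 4*b
49795 + T(25, g) = 49795 + (-12 + 4*48) = 49795 + (-12 + 192) = 49795 + 180 = 49975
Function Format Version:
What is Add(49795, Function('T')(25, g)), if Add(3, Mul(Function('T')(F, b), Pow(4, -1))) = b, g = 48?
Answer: 49975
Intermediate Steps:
Function('T')(F, b) = Add(-12, Mul(4, b))
Add(49795, Function('T')(25, g)) = Add(49795, Add(-12, Mul(4, 48))) = Add(49795, Add(-12, 192)) = Add(49795, 180) = 49975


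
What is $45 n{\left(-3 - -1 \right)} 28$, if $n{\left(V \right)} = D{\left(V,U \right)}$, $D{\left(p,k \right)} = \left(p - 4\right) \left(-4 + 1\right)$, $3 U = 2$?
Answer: $22680$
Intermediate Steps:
$U = \frac{2}{3}$ ($U = \frac{1}{3} \cdot 2 = \frac{2}{3} \approx 0.66667$)
$D{\left(p,k \right)} = 12 - 3 p$ ($D{\left(p,k \right)} = \left(-4 + p\right) \left(-3\right) = 12 - 3 p$)
$n{\left(V \right)} = 12 - 3 V$
$45 n{\left(-3 - -1 \right)} 28 = 45 \left(12 - 3 \left(-3 - -1\right)\right) 28 = 45 \left(12 - 3 \left(-3 + 1\right)\right) 28 = 45 \left(12 - -6\right) 28 = 45 \left(12 + 6\right) 28 = 45 \cdot 18 \cdot 28 = 810 \cdot 28 = 22680$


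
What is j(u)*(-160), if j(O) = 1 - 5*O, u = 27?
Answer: 21440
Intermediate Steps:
j(u)*(-160) = (1 - 5*27)*(-160) = (1 - 135)*(-160) = -134*(-160) = 21440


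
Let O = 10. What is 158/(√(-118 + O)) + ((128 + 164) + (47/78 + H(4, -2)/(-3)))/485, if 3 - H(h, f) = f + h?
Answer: 7599/12610 - 79*I*√3/9 ≈ 0.60262 - 15.204*I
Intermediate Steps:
H(h, f) = 3 - f - h (H(h, f) = 3 - (f + h) = 3 + (-f - h) = 3 - f - h)
158/(√(-118 + O)) + ((128 + 164) + (47/78 + H(4, -2)/(-3)))/485 = 158/(√(-118 + 10)) + ((128 + 164) + (47/78 + (3 - 1*(-2) - 1*4)/(-3)))/485 = 158/(√(-108)) + (292 + (47*(1/78) + (3 + 2 - 4)*(-⅓)))*(1/485) = 158/((6*I*√3)) + (292 + (47/78 + 1*(-⅓)))*(1/485) = 158*(-I*√3/18) + (292 + (47/78 - ⅓))*(1/485) = -79*I*√3/9 + (292 + 7/26)*(1/485) = -79*I*√3/9 + (7599/26)*(1/485) = -79*I*√3/9 + 7599/12610 = 7599/12610 - 79*I*√3/9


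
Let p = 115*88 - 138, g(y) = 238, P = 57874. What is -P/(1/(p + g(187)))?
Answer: -591472280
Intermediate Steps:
p = 9982 (p = 10120 - 138 = 9982)
-P/(1/(p + g(187))) = -57874/(1/(9982 + 238)) = -57874/(1/10220) = -57874/1/10220 = -57874*10220 = -1*591472280 = -591472280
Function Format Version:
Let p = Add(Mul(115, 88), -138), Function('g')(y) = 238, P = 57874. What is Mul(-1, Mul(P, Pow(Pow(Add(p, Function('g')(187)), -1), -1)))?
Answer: -591472280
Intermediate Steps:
p = 9982 (p = Add(10120, -138) = 9982)
Mul(-1, Mul(P, Pow(Pow(Add(p, Function('g')(187)), -1), -1))) = Mul(-1, Mul(57874, Pow(Pow(Add(9982, 238), -1), -1))) = Mul(-1, Mul(57874, Pow(Pow(10220, -1), -1))) = Mul(-1, Mul(57874, Pow(Rational(1, 10220), -1))) = Mul(-1, Mul(57874, 10220)) = Mul(-1, 591472280) = -591472280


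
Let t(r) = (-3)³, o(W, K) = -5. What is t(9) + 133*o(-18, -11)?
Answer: -692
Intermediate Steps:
t(r) = -27
t(9) + 133*o(-18, -11) = -27 + 133*(-5) = -27 - 665 = -692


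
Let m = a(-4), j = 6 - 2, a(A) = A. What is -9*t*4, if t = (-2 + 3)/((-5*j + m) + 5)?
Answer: 36/19 ≈ 1.8947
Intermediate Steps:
j = 4
m = -4
t = -1/19 (t = (-2 + 3)/((-5*4 - 4) + 5) = 1/((-20 - 4) + 5) = 1/(-24 + 5) = 1/(-19) = 1*(-1/19) = -1/19 ≈ -0.052632)
-9*t*4 = -9*(-1/19)*4 = (9/19)*4 = 36/19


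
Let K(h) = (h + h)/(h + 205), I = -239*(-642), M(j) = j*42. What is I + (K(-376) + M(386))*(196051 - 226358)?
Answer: -84015194330/171 ≈ -4.9132e+8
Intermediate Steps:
M(j) = 42*j
I = 153438
K(h) = 2*h/(205 + h) (K(h) = (2*h)/(205 + h) = 2*h/(205 + h))
I + (K(-376) + M(386))*(196051 - 226358) = 153438 + (2*(-376)/(205 - 376) + 42*386)*(196051 - 226358) = 153438 + (2*(-376)/(-171) + 16212)*(-30307) = 153438 + (2*(-376)*(-1/171) + 16212)*(-30307) = 153438 + (752/171 + 16212)*(-30307) = 153438 + (2773004/171)*(-30307) = 153438 - 84041432228/171 = -84015194330/171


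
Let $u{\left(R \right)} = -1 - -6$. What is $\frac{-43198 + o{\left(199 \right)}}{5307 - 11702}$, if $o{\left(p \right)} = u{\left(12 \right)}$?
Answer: $\frac{43193}{6395} \approx 6.7542$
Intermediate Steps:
$u{\left(R \right)} = 5$ ($u{\left(R \right)} = -1 + 6 = 5$)
$o{\left(p \right)} = 5$
$\frac{-43198 + o{\left(199 \right)}}{5307 - 11702} = \frac{-43198 + 5}{5307 - 11702} = - \frac{43193}{-6395} = \left(-43193\right) \left(- \frac{1}{6395}\right) = \frac{43193}{6395}$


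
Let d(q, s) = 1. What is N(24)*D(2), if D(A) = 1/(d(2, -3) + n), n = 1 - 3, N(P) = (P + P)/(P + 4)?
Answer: -12/7 ≈ -1.7143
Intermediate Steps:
N(P) = 2*P/(4 + P) (N(P) = (2*P)/(4 + P) = 2*P/(4 + P))
n = -2
D(A) = -1 (D(A) = 1/(1 - 2) = 1/(-1) = -1)
N(24)*D(2) = (2*24/(4 + 24))*(-1) = (2*24/28)*(-1) = (2*24*(1/28))*(-1) = (12/7)*(-1) = -12/7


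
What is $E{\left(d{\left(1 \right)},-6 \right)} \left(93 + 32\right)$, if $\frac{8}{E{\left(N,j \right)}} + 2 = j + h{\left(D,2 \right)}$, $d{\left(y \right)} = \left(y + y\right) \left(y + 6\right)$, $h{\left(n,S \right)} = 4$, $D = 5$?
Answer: $-250$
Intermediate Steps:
$d{\left(y \right)} = 2 y \left(6 + y\right)$
$E{\left(N,j \right)} = \frac{8}{2 + j}$ ($E{\left(N,j \right)} = \frac{8}{-2 + \left(j + 4\right)} = \frac{8}{-2 + \left(4 + j\right)} = \frac{8}{2 + j}$)
$E{\left(d{\left(1 \right)},-6 \right)} \left(93 + 32\right) = \frac{8}{2 - 6} \left(93 + 32\right) = \frac{8}{-4} \cdot 125 = 8 \left(- \frac{1}{4}\right) 125 = \left(-2\right) 125 = -250$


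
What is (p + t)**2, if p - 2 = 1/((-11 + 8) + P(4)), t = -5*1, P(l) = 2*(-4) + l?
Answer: 484/49 ≈ 9.8775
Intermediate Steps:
P(l) = -8 + l
t = -5
p = 13/7 (p = 2 + 1/((-11 + 8) + (-8 + 4)) = 2 + 1/(-3 - 4) = 2 + 1/(-7) = 2 - 1/7 = 13/7 ≈ 1.8571)
(p + t)**2 = (13/7 - 5)**2 = (-22/7)**2 = 484/49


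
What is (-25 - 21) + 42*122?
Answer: 5078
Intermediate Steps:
(-25 - 21) + 42*122 = -46 + 5124 = 5078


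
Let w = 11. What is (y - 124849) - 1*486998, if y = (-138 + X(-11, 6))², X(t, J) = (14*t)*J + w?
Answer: 492754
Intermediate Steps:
X(t, J) = 11 + 14*J*t (X(t, J) = (14*t)*J + 11 = 14*J*t + 11 = 11 + 14*J*t)
y = 1104601 (y = (-138 + (11 + 14*6*(-11)))² = (-138 + (11 - 924))² = (-138 - 913)² = (-1051)² = 1104601)
(y - 124849) - 1*486998 = (1104601 - 124849) - 1*486998 = 979752 - 486998 = 492754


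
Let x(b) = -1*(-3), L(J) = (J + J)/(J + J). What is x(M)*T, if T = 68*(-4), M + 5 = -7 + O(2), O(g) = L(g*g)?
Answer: -816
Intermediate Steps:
L(J) = 1 (L(J) = (2*J)/((2*J)) = (2*J)*(1/(2*J)) = 1)
O(g) = 1
M = -11 (M = -5 + (-7 + 1) = -5 - 6 = -11)
T = -272
x(b) = 3
x(M)*T = 3*(-272) = -816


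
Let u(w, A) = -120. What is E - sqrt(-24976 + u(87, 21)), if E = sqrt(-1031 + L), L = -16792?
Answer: I*(sqrt(17823) - 2*sqrt(6274)) ≈ -24.914*I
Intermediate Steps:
E = I*sqrt(17823) (E = sqrt(-1031 - 16792) = sqrt(-17823) = I*sqrt(17823) ≈ 133.5*I)
E - sqrt(-24976 + u(87, 21)) = I*sqrt(17823) - sqrt(-24976 - 120) = I*sqrt(17823) - sqrt(-25096) = I*sqrt(17823) - 2*I*sqrt(6274)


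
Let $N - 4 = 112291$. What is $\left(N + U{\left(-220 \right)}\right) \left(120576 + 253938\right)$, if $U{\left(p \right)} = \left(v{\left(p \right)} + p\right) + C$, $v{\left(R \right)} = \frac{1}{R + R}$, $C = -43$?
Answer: $\frac{9230661351303}{220} \approx 4.1958 \cdot 10^{10}$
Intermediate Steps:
$v{\left(R \right)} = \frac{1}{2 R}$
$N = 112295$ ($N = 4 + 112291 = 112295$)
$U{\left(p \right)} = -43 + p + \frac{1}{2 p}$ ($U{\left(p \right)} = \left(\frac{1}{2 p} + p\right) - 43 = \left(p + \frac{1}{2 p}\right) - 43 = -43 + p + \frac{1}{2 p}$)
$\left(N + U{\left(-220 \right)}\right) \left(120576 + 253938\right) = \left(112295 - \left(263 + \frac{1}{440}\right)\right) \left(120576 + 253938\right) = \left(112295 - \frac{115721}{440}\right) 374514 = \frac{49294079}{440} \cdot 374514 = \frac{9230661351303}{220}$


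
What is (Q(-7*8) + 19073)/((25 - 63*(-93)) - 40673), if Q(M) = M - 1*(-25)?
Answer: -19042/34789 ≈ -0.54736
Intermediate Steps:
Q(M) = 25 + M (Q(M) = M + 25 = 25 + M)
(Q(-7*8) + 19073)/((25 - 63*(-93)) - 40673) = ((25 - 7*8) + 19073)/((25 - 63*(-93)) - 40673) = ((25 - 56) + 19073)/((25 + 5859) - 40673) = (-31 + 19073)/(5884 - 40673) = 19042/(-34789) = 19042*(-1/34789) = -19042/34789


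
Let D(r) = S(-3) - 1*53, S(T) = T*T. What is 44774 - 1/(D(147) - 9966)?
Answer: 448187741/10010 ≈ 44774.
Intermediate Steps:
S(T) = T**2
D(r) = -44 (D(r) = (-3)**2 - 1*53 = 9 - 53 = -44)
44774 - 1/(D(147) - 9966) = 44774 - 1/(-44 - 9966) = 44774 - 1/(-10010) = 44774 - 1*(-1/10010) = 44774 + 1/10010 = 448187741/10010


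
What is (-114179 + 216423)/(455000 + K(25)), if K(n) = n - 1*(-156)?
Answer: 102244/455181 ≈ 0.22462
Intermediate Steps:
K(n) = 156 + n (K(n) = n + 156 = 156 + n)
(-114179 + 216423)/(455000 + K(25)) = (-114179 + 216423)/(455000 + (156 + 25)) = 102244/(455000 + 181) = 102244/455181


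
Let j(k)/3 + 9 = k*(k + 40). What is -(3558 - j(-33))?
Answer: -4278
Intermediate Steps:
j(k) = -27 + 3*k*(40 + k) (j(k) = -27 + 3*(k*(k + 40)) = -27 + 3*(k*(40 + k)) = -27 + 3*k*(40 + k))
-(3558 - j(-33)) = -(3558 - (-27 + 3*(-33)**2 + 120*(-33))) = -(3558 - (-27 + 3*1089 - 3960)) = -(3558 - (-27 + 3267 - 3960)) = -(3558 - 1*(-720)) = -(3558 + 720) = -1*4278 = -4278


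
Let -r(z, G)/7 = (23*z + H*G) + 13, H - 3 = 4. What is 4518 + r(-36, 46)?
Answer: 7969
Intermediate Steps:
H = 7 (H = 3 + 4 = 7)
r(z, G) = -91 - 161*z - 49*G (r(z, G) = -7*((23*z + 7*G) + 13) = -7*((7*G + 23*z) + 13) = -7*(13 + 7*G + 23*z) = -91 - 161*z - 49*G)
4518 + r(-36, 46) = 4518 + (-91 - 161*(-36) - 49*46) = 4518 + (-91 + 5796 - 2254) = 4518 + 3451 = 7969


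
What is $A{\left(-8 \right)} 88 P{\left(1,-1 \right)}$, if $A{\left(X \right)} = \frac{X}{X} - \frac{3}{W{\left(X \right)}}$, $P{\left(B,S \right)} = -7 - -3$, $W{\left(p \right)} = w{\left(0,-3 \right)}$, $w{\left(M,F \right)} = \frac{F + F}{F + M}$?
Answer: $176$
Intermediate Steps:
$w{\left(M,F \right)} = \frac{2 F}{F + M}$
$W{\left(p \right)} = 2$ ($W{\left(p \right)} = 2 \left(-3\right) \frac{1}{-3 + 0} = 2 \left(-3\right) \frac{1}{-3} = 2 \left(-3\right) \left(- \frac{1}{3}\right) = 2$)
$P{\left(B,S \right)} = -4$ ($P{\left(B,S \right)} = -7 + 3 = -4$)
$A{\left(X \right)} = - \frac{1}{2}$ ($A{\left(X \right)} = \frac{X}{X} - \frac{3}{2} = 1 - \frac{3}{2} = - \frac{1}{2}$)
$A{\left(-8 \right)} 88 P{\left(1,-1 \right)} = \left(- \frac{1}{2}\right) 88 \left(-4\right) = \left(-44\right) \left(-4\right) = 176$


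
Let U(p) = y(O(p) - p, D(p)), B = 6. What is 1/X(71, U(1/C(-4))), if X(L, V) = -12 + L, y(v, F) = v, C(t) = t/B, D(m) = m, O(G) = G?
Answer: 1/59 ≈ 0.016949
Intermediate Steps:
C(t) = t/6
U(p) = 0 (U(p) = p - p = 0)
1/X(71, U(1/C(-4))) = 1/(-12 + 71) = 1/59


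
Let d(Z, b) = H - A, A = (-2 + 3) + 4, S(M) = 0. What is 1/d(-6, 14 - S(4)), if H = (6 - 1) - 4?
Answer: -¼ ≈ -0.25000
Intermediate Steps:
H = 1 (H = 5 - 4 = 1)
A = 5 (A = 1 + 4 = 5)
d(Z, b) = -4 (d(Z, b) = 1 - 1*5 = 1 - 5 = -4)
1/d(-6, 14 - S(4)) = 1/(-4) = -¼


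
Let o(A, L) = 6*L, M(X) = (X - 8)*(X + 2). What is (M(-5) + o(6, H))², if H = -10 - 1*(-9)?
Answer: 1089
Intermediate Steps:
H = -1 (H = -10 + 9 = -1)
M(X) = (-8 + X)*(2 + X)
(M(-5) + o(6, H))² = ((-16 + (-5)² - 6*(-5)) + 6*(-1))² = ((-16 + 25 + 30) - 6)² = (39 - 6)² = 33² = 1089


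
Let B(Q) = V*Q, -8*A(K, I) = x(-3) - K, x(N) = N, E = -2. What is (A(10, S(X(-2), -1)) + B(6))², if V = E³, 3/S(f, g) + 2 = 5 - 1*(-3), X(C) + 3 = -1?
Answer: 137641/64 ≈ 2150.6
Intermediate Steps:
X(C) = -4 (X(C) = -3 - 1 = -4)
S(f, g) = ½ (S(f, g) = 3/(-2 + (5 - 1*(-3))) = 3/(-2 + (5 + 3)) = 3/(-2 + 8) = 3/6 = 3*(⅙) = ½)
A(K, I) = 3/8 + K/8 (A(K, I) = -(-3 - K)/8 = 3/8 + K/8)
V = -8 (V = (-2)³ = -8)
B(Q) = -8*Q
(A(10, S(X(-2), -1)) + B(6))² = ((3/8 + (⅛)*10) - 8*6)² = ((3/8 + 5/4) - 48)² = (13/8 - 48)² = (-371/8)² = 137641/64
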